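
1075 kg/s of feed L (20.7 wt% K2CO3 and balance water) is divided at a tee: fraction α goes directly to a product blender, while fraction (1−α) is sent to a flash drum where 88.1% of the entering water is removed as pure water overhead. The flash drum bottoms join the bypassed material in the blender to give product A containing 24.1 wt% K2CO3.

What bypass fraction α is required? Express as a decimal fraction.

0.798

All 1075×0.207 = 222.52 kg/s of K2CO3 reaches A, so A = 222.52/0.241 = 923.34 kg/s and vapour = 151.66 kg/s.
The evaporator receives (1−α)·1075 of feed at 0.793 water and removes 0.881 of that water:
0.881×0.793×(1−α)×1075 = 151.66
(1−α) = 151.66/751.03 = 0.2019;  α = 0.7981.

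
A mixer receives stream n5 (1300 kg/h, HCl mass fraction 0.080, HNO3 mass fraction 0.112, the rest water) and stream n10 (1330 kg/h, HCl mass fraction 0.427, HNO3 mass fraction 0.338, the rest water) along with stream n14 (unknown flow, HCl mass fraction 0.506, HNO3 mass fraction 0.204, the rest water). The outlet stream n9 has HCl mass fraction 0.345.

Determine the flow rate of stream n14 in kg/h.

1462 kg/h

Let n14 be the unknown flow. Total out = 2630 + n14.
HCl balance: 671.91 + 0.506·n14 = 0.345·(2630 + n14)
(0.506 − 0.345)·n14 = 0.345×2630 − 671.91 = 235.44
n14 = 235.44 / 0.161 = 1462.4 kg/h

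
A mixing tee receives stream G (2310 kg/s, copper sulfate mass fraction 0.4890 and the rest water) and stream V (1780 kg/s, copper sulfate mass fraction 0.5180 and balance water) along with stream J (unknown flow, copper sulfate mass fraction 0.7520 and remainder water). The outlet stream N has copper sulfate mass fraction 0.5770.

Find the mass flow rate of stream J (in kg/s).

Let J be the unknown flow. Total out = 4090 + J.
copper sulfate balance: 2051.6 + 0.752·J = 0.577·(4090 + J)
(0.752 − 0.577)·J = 0.577×4090 − 2051.6 = 308.3
J = 308.3 / 0.175 = 1761.7 kg/s

1762 kg/s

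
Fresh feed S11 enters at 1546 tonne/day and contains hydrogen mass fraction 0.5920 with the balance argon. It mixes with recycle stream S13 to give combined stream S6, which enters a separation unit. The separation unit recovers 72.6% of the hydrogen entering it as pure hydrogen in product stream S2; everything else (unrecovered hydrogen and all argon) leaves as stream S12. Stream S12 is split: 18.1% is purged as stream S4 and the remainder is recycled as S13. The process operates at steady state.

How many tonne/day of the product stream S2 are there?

hydrogen in S6: m_A = 1546×0.592 + (1−0.181)·(1−0.726)·m_A, so m_A = 915.23/0.7756 = 1180 tonne/day.
Product S2 = 0.726×1180 = 856.71 tonne/day.

856.7 tonne/day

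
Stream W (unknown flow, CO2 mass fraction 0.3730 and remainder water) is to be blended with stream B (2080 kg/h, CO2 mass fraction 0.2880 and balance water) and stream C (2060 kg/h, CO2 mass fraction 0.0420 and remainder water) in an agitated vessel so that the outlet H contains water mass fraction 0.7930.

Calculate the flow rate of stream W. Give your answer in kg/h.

Let W be the unknown flow. Total out = 4140 + W.
water balance: 3454.4 + 0.627·W = 0.793·(4140 + W)
(0.627 − 0.793)·W = 0.793×4140 − 3454.4 = -171.42
W = -171.42 / -0.166 = 1032.7 kg/h

1033 kg/h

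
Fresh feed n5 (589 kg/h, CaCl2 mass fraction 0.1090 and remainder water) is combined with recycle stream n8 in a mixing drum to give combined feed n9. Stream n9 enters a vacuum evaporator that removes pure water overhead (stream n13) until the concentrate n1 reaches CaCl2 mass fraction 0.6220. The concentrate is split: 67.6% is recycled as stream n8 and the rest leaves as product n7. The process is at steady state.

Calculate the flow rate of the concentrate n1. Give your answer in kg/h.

318.6 kg/h

Overall CaCl2 balance (none leaves overhead): CaCl2 in fresh feed = CaCl2 in product, i.e. 589×0.109 = (1−0.676)·n1·0.622.
n1 = 64.201/(0.622×0.324) = 318.57 kg/h.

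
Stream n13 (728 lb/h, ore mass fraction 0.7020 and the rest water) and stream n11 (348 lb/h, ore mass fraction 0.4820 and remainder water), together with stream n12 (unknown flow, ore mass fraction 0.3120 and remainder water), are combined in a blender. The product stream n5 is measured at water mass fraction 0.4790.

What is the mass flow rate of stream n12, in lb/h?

565.5 lb/h

Let n12 be the unknown flow. Total out = 1076 + n12.
water balance: 397.21 + 0.688·n12 = 0.479·(1076 + n12)
(0.688 − 0.479)·n12 = 0.479×1076 − 397.21 = 118.2
n12 = 118.2 / 0.209 = 565.53 lb/h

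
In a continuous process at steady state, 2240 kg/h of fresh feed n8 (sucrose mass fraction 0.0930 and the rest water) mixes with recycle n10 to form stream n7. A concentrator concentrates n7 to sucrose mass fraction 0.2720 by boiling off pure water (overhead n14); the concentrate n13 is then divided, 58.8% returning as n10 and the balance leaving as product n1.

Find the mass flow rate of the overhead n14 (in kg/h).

1474 kg/h

Overall sucrose balance (none leaves overhead): sucrose in fresh feed = sucrose in product, i.e. 2240×0.093 = (1−0.588)·n13·0.272.
n13 = 208.32/(0.272×0.412) = 1858.9 kg/h.
Recycle n10 = 0.588×1858.9 = 1093.1 kg/h.
Combined feed n7 = 2240 + 1093.1 = 3333.1 kg/h.
Overhead n14 = n7 − n13 = 3333.1 − 1858.9 = 1474.1 kg/h.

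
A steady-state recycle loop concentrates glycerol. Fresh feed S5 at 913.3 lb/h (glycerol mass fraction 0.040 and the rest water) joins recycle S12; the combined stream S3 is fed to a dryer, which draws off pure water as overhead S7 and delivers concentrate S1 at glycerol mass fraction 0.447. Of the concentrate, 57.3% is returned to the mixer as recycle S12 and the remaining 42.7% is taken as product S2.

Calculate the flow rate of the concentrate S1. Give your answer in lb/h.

191.4 lb/h

Overall glycerol balance (none leaves overhead): glycerol in fresh feed = glycerol in product, i.e. 913.3×0.040 = (1−0.573)·S1·0.447.
S1 = 36.532/(0.447×0.427) = 191.4 lb/h.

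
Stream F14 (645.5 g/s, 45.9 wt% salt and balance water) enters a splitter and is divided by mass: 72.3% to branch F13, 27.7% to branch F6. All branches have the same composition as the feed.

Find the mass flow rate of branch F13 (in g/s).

466.7 g/s

Branch F13 flow = 0.723×645.5 = 466.7 g/s.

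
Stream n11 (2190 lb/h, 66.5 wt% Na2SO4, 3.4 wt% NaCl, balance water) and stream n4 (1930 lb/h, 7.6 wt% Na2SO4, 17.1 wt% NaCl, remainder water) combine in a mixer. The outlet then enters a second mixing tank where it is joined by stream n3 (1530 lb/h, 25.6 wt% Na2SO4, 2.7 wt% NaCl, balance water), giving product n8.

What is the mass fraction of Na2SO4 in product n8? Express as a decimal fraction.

Overall, product flow = 5650 lb/h.
Na2SO4 in = 2190×0.665 + 1930×0.076 + 1530×0.256 = 1994.7 lb/h.
Na2SO4 fraction in n8 = 0.353.

0.353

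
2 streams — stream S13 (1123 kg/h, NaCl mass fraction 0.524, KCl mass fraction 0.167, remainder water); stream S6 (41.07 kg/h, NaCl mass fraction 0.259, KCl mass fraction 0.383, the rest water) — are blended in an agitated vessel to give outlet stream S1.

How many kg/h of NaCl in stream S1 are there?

NaCl out = NaCl in = 1123×0.524 + 41.07×0.259 = 599.09 kg/h.

599.1 kg/h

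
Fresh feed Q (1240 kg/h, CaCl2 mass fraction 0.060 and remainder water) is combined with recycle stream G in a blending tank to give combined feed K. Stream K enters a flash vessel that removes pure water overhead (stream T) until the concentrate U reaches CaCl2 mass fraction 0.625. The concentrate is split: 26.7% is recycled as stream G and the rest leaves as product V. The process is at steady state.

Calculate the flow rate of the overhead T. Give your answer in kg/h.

1121 kg/h

Overall CaCl2 balance (none leaves overhead): CaCl2 in fresh feed = CaCl2 in product, i.e. 1240×0.060 = (1−0.267)·U·0.625.
U = 74.4/(0.625×0.733) = 162.4 kg/h.
Recycle G = 0.267×162.4 = 43.361 kg/h.
Combined feed K = 1240 + 43.361 = 1283.4 kg/h.
Overhead T = K − U = 1283.4 − 162.4 = 1121 kg/h.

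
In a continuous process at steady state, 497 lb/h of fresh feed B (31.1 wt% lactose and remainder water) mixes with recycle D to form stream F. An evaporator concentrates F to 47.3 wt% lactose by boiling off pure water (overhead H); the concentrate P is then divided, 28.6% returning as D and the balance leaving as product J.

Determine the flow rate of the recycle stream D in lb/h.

Overall lactose balance (none leaves overhead): lactose in fresh feed = lactose in product, i.e. 497×0.311 = (1−0.286)·P·0.473.
P = 154.57/(0.473×0.714) = 457.68 lb/h.
Recycle D = 0.286×457.68 = 130.9 lb/h.

130.9 lb/h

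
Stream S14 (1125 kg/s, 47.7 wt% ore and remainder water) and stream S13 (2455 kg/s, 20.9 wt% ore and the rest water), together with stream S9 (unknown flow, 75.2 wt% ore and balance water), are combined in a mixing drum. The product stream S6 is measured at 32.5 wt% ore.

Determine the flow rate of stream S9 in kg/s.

Let S9 be the unknown flow. Total out = 3580 + S9.
ore balance: 1049.7 + 0.752·S9 = 0.325·(3580 + S9)
(0.752 − 0.325)·S9 = 0.325×3580 − 1049.7 = 113.78
S9 = 113.78 / 0.427 = 266.46 kg/s

266.5 kg/s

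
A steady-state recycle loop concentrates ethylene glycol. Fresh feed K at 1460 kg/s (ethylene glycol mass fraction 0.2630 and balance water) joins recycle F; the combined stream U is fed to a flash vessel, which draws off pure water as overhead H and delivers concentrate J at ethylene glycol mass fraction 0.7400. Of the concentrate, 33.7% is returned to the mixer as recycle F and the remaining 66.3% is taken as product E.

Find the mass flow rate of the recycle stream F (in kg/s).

263.8 kg/s

Overall ethylene glycol balance (none leaves overhead): ethylene glycol in fresh feed = ethylene glycol in product, i.e. 1460×0.263 = (1−0.337)·J·0.740.
J = 383.98/(0.740×0.663) = 782.64 kg/s.
Recycle F = 0.337×782.64 = 263.75 kg/s.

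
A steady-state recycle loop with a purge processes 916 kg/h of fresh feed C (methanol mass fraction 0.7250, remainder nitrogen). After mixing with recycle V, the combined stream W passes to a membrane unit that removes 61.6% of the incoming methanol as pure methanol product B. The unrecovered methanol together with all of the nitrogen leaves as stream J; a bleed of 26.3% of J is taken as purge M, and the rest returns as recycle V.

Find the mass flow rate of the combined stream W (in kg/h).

nitrogen enters only via C and leaves only via the purge: 916×0.275 = 0.263×(nitrogen in J), and the membrane unit passes all nitrogen, so nitrogen in W = nitrogen in J = 957.79 kg/h.
methanol in W: m_A = 916×0.725 + (1−0.263)·(1−0.616)·m_A, so m_A = 664.1/0.7170 = 926.23 kg/h.
W = 926.23 + 957.79 = 1884 kg/h.

1884 kg/h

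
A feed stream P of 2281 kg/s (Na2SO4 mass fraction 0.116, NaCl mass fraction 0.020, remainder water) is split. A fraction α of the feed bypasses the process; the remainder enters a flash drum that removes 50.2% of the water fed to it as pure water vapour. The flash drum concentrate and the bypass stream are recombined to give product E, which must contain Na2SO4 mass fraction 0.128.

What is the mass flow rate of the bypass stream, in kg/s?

1788 kg/s

All 2281×0.116 = 264.6 kg/s of Na2SO4 reaches E, so E = 264.6/0.128 = 2067.2 kg/s and vapour = 213.84 kg/s.
The evaporator receives (1−α)·2281 of feed at 0.864 water and removes 0.502 of that water:
0.502×0.864×(1−α)×2281 = 213.84
(1−α) = 213.84/989.33 = 0.2161;  α = 0.7839.
Bypass flow = 0.7839×2281 = 1788 kg/s.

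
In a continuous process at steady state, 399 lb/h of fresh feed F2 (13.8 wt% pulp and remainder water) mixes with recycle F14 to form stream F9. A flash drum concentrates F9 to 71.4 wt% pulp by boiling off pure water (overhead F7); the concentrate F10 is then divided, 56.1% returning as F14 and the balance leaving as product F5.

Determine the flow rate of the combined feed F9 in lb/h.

497.5 lb/h

Overall pulp balance (none leaves overhead): pulp in fresh feed = pulp in product, i.e. 399×0.138 = (1−0.561)·F10·0.714.
F10 = 55.062/(0.714×0.439) = 175.67 lb/h.
Recycle F14 = 0.561×175.67 = 98.549 lb/h.
Combined feed F9 = 399 + 98.549 = 497.55 lb/h.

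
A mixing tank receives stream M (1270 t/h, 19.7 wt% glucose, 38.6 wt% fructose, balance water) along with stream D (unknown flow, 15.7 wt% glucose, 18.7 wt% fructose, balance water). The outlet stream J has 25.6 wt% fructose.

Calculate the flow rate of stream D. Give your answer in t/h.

Let D be the unknown flow. Total out = 1270 + D.
fructose balance: 490.22 + 0.187·D = 0.256·(1270 + D)
(0.187 − 0.256)·D = 0.256×1270 − 490.22 = -165.1
D = -165.1 / -0.069 = 2392.8 t/h

2393 t/h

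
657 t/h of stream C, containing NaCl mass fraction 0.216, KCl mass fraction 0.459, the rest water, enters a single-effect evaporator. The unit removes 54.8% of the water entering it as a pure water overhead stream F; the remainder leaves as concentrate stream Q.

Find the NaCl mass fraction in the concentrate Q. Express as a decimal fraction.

NaCl is not removed: 657×0.216 = 141.91 t/h of NaCl enters Q.
water entering = 657×0.325 = 213.53 t/h; overhead removed = 0.548×213.53 = 117.01 t/h.
Concentrate = 657 − 117.01 = 539.99 t/h.
Mass fraction = 141.91/539.99 = 0.263.

0.263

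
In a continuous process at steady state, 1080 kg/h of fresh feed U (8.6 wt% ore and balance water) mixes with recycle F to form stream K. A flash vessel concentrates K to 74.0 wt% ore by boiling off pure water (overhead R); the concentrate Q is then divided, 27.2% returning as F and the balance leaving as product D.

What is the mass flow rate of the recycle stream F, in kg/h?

Overall ore balance (none leaves overhead): ore in fresh feed = ore in product, i.e. 1080×0.086 = (1−0.272)·Q·0.740.
Q = 92.88/(0.740×0.728) = 172.41 kg/h.
Recycle F = 0.272×172.41 = 46.895 kg/h.

46.9 kg/h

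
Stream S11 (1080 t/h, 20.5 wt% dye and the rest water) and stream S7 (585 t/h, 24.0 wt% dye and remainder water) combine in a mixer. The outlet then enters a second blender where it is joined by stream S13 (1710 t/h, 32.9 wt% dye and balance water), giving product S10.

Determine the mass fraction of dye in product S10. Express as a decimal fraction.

0.274

Overall, product flow = 3375 t/h.
dye in = 1080×0.205 + 585×0.240 + 1710×0.329 = 924.39 t/h.
dye fraction in S10 = 0.274.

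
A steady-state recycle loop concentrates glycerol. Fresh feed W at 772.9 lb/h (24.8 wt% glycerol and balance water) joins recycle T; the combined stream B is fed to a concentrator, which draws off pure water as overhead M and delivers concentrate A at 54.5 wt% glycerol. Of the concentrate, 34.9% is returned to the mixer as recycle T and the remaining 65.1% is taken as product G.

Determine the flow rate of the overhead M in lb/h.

Overall glycerol balance (none leaves overhead): glycerol in fresh feed = glycerol in product, i.e. 772.9×0.248 = (1−0.349)·A·0.545.
A = 191.68/(0.545×0.651) = 540.25 lb/h.
Recycle T = 0.349×540.25 = 188.55 lb/h.
Combined feed B = 772.9 + 188.55 = 961.45 lb/h.
Overhead M = B − A = 961.45 − 540.25 = 421.2 lb/h.

421.2 lb/h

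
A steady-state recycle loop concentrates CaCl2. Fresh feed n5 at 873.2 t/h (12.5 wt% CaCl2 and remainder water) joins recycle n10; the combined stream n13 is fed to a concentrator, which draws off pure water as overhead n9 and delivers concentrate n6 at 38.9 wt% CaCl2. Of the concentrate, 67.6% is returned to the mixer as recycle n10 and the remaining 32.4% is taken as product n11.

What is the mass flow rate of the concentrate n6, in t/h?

Overall CaCl2 balance (none leaves overhead): CaCl2 in fresh feed = CaCl2 in product, i.e. 873.2×0.125 = (1−0.676)·n6·0.389.
n6 = 109.15/(0.389×0.324) = 866.02 t/h.

866 t/h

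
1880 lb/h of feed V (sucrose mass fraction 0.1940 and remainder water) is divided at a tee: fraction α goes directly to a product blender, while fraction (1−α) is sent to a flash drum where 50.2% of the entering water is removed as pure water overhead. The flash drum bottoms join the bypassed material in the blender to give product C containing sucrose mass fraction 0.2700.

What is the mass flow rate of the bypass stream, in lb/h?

All 1880×0.194 = 364.72 lb/h of sucrose reaches C, so C = 364.72/0.270 = 1350.8 lb/h and vapour = 529.19 lb/h.
The evaporator receives (1−α)·1880 of feed at 0.806 water and removes 0.502 of that water:
0.502×0.806×(1−α)×1880 = 529.19
(1−α) = 529.19/760.67 = 0.6957;  α = 0.3043.
Bypass flow = 0.3043×1880 = 572.12 lb/h.

572.1 lb/h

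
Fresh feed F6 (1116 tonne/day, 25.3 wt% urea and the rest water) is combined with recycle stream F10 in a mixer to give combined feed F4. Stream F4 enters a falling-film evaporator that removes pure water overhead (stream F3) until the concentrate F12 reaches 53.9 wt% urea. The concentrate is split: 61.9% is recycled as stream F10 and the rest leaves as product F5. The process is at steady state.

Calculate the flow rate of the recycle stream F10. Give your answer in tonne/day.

Overall urea balance (none leaves overhead): urea in fresh feed = urea in product, i.e. 1116×0.253 = (1−0.619)·F12·0.539.
F12 = 282.35/(0.539×0.381) = 1374.9 tonne/day.
Recycle F10 = 0.619×1374.9 = 851.06 tonne/day.

851.1 tonne/day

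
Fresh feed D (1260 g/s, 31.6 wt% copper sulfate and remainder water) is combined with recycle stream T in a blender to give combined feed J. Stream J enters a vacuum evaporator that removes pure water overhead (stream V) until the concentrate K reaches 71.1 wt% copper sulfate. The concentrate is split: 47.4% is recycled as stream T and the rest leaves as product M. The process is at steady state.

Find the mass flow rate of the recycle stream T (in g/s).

504.6 g/s

Overall copper sulfate balance (none leaves overhead): copper sulfate in fresh feed = copper sulfate in product, i.e. 1260×0.316 = (1−0.474)·K·0.711.
K = 398.16/(0.711×0.526) = 1064.6 g/s.
Recycle T = 0.474×1064.6 = 504.64 g/s.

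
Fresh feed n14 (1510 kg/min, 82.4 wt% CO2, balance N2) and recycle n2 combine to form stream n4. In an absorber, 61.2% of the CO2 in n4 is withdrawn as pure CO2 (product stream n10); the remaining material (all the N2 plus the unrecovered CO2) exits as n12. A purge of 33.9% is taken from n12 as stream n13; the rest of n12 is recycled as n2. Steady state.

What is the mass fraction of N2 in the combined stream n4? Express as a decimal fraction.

N2 enters only via n14 and leaves only via the purge: 1510×0.176 = 0.339×(N2 in n12), and the absorber passes all N2, so N2 in n4 = N2 in n12 = 783.95 kg/min.
CO2 in n4: m_A = 1510×0.824 + (1−0.339)·(1−0.612)·m_A, so m_A = 1244.2/0.7435 = 1673.4 kg/min.
n4 = 1673.4 + 783.95 = 2457.4 kg/min.
N2 fraction in n4 = 783.95/2457.4 = 0.319.

0.319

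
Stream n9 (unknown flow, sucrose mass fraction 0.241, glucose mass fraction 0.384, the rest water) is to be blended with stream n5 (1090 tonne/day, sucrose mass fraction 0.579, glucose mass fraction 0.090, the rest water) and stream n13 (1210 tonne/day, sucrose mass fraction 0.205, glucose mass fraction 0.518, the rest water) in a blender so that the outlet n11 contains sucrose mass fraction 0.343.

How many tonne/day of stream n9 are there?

884.9 tonne/day

Let n9 be the unknown flow. Total out = 2300 + n9.
sucrose balance: 879.16 + 0.241·n9 = 0.343·(2300 + n9)
(0.241 − 0.343)·n9 = 0.343×2300 − 879.16 = -90.26
n9 = -90.26 / -0.102 = 884.9 tonne/day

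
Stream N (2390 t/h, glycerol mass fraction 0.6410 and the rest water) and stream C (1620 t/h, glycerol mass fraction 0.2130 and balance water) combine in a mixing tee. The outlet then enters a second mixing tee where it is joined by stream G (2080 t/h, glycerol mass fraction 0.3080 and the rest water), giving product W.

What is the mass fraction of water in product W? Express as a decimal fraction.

Overall, product flow = 6090 t/h.
water in = 2390×0.359 + 1620×0.787 + 2080×0.692 = 3572.3 t/h.
water fraction in W = 0.5866.

0.5866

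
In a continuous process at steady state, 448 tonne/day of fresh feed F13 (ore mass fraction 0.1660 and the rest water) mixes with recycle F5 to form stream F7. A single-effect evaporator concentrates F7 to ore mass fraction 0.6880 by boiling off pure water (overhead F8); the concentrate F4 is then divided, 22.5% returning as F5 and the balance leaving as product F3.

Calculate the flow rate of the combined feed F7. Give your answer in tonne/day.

Overall ore balance (none leaves overhead): ore in fresh feed = ore in product, i.e. 448×0.166 = (1−0.225)·F4·0.688.
F4 = 74.368/(0.688×0.775) = 139.47 tonne/day.
Recycle F5 = 0.225×139.47 = 31.382 tonne/day.
Combined feed F7 = 448 + 31.382 = 479.38 tonne/day.

479.4 tonne/day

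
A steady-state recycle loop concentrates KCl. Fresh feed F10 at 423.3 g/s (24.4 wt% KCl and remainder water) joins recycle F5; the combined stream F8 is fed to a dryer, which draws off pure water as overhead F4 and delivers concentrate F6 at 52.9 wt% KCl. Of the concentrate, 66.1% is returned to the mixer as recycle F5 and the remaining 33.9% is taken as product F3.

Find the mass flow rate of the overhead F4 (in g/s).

228.1 g/s

Overall KCl balance (none leaves overhead): KCl in fresh feed = KCl in product, i.e. 423.3×0.244 = (1−0.661)·F6·0.529.
F6 = 103.29/(0.529×0.339) = 575.95 g/s.
Recycle F5 = 0.661×575.95 = 380.7 g/s.
Combined feed F8 = 423.3 + 380.7 = 804 g/s.
Overhead F4 = F8 − F6 = 804 − 575.95 = 228.05 g/s.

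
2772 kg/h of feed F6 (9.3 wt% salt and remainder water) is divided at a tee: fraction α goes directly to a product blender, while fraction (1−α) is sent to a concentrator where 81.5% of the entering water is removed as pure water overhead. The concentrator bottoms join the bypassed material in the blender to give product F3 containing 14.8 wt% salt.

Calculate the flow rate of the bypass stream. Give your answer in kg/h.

1378 kg/h

All 2772×0.093 = 257.8 kg/h of salt reaches F3, so F3 = 257.8/0.148 = 1741.9 kg/h and vapour = 1030.1 kg/h.
The evaporator receives (1−α)·2772 of feed at 0.907 water and removes 0.815 of that water:
0.815×0.907×(1−α)×2772 = 1030.1
(1−α) = 1030.1/2049.1 = 0.5027;  α = 0.4973.
Bypass flow = 0.4973×2772 = 1378.4 kg/h.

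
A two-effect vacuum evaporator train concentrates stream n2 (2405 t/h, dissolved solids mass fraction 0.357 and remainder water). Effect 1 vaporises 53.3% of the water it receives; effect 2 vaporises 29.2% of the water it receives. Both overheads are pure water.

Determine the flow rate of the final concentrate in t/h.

water in feed = 2405×0.643 = 1546.4 t/h.
After stage 1: water left = (1−0.533)×1546.4 = 722.18; stream total = 1580.8 t/h.
After stage 2: water left = (1−0.292)×722.18 = 511.3; final concentrate = 1369.9 t/h.

1370 t/h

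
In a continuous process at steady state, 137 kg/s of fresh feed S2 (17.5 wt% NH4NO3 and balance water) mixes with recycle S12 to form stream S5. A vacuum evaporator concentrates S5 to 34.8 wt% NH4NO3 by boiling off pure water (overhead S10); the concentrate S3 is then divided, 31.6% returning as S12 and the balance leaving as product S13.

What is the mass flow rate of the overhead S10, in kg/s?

Overall NH4NO3 balance (none leaves overhead): NH4NO3 in fresh feed = NH4NO3 in product, i.e. 137×0.175 = (1−0.316)·S3·0.348.
S3 = 23.975/(0.348×0.684) = 100.72 kg/s.
Recycle S12 = 0.316×100.72 = 31.828 kg/s.
Combined feed S5 = 137 + 31.828 = 168.83 kg/s.
Overhead S10 = S5 − S3 = 168.83 − 100.72 = 68.106 kg/s.

68.11 kg/s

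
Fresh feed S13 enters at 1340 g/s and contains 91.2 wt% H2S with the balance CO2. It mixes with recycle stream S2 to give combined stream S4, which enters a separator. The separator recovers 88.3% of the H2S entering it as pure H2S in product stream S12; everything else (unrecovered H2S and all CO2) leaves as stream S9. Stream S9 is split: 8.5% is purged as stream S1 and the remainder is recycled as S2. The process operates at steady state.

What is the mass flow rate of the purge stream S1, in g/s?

CO2 enters only via S13 and leaves only via the purge: 1340×0.088 = 0.085×(CO2 in S9), and the separator passes all CO2, so CO2 in S4 = CO2 in S9 = 1387.3 g/s.
H2S in S4: m_A = 1340×0.912 + (1−0.085)·(1−0.883)·m_A, so m_A = 1222.1/0.8929 = 1368.6 g/s.
S9 = (1−0.883)×1368.6 + 1387.3 = 1547.4 g/s.
Purge S1 = 0.085×1547.4 = 131.53 g/s.

131.5 g/s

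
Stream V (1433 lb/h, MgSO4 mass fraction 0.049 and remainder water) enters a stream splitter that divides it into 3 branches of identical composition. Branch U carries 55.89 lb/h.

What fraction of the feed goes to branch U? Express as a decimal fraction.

0.039

Fraction to U = 55.89/1433 = 0.0390.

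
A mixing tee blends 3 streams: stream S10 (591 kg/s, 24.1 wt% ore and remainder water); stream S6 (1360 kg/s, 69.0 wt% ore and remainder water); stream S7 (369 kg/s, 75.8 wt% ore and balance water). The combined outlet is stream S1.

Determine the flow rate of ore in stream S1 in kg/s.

ore out = ore in = 591×0.241 + 1360×0.690 + 369×0.758 = 1360.5 kg/s.

1361 kg/s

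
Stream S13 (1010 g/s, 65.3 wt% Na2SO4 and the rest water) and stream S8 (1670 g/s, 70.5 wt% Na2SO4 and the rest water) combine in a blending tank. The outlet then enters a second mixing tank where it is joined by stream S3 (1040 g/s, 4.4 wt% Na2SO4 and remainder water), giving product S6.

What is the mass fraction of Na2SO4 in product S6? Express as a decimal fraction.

0.5061

Overall, product flow = 3720 g/s.
Na2SO4 in = 1010×0.653 + 1670×0.705 + 1040×0.044 = 1882.6 g/s.
Na2SO4 fraction in S6 = 0.5061.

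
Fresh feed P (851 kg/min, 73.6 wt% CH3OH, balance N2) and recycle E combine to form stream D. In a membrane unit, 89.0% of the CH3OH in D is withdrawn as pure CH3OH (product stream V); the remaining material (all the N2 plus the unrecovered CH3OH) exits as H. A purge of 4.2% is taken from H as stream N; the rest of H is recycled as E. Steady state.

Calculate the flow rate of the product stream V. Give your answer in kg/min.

CH3OH in D: m_A = 851×0.736 + (1−0.042)·(1−0.890)·m_A, so m_A = 626.34/0.8946 = 700.11 kg/min.
Product V = 0.890×700.11 = 623.1 kg/min.

623.1 kg/min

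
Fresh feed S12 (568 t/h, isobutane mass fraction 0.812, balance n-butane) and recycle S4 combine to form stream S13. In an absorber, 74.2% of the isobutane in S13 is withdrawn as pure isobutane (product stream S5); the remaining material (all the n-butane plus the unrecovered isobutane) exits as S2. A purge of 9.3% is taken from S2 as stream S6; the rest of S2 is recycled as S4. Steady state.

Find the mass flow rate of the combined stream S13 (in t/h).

1750 t/h

n-butane enters only via S12 and leaves only via the purge: 568×0.188 = 0.093×(n-butane in S2), and the absorber passes all n-butane, so n-butane in S13 = n-butane in S2 = 1148.2 t/h.
isobutane in S13: m_A = 568×0.812 + (1−0.093)·(1−0.742)·m_A, so m_A = 461.22/0.7660 = 602.11 t/h.
S13 = 602.11 + 1148.2 = 1750.3 t/h.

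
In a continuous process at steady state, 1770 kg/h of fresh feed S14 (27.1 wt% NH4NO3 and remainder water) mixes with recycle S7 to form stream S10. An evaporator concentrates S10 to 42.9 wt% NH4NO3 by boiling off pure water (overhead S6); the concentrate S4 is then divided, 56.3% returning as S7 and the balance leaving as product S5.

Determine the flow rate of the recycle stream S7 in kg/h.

1440 kg/h

Overall NH4NO3 balance (none leaves overhead): NH4NO3 in fresh feed = NH4NO3 in product, i.e. 1770×0.271 = (1−0.563)·S4·0.429.
S4 = 479.67/(0.429×0.437) = 2558.6 kg/h.
Recycle S7 = 0.563×2558.6 = 1440.5 kg/h.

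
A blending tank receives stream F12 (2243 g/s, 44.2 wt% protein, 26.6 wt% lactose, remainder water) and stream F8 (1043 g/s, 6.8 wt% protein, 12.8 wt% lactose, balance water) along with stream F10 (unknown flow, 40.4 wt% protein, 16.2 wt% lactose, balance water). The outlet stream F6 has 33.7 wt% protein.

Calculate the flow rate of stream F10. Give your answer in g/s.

Let F10 be the unknown flow. Total out = 3286 + F10.
protein balance: 1062.3 + 0.404·F10 = 0.337·(3286 + F10)
(0.404 − 0.337)·F10 = 0.337×3286 − 1062.3 = 45.052
F10 = 45.052 / 0.067 = 672.42 g/s

672.4 g/s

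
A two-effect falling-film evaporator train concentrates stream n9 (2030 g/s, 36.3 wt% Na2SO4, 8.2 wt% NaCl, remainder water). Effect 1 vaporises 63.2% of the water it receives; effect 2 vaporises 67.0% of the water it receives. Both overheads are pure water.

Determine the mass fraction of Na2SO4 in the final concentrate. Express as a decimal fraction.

water in feed = 2030×0.555 = 1126.7 g/s.
After stage 1: water left = (1−0.632)×1126.7 = 414.61; stream total = 1318 g/s.
After stage 2: water left = (1−0.670)×414.61 = 136.82; final concentrate = 1040.2 g/s.
Na2SO4 fraction = 736.89/1040.2 = 0.708.

0.708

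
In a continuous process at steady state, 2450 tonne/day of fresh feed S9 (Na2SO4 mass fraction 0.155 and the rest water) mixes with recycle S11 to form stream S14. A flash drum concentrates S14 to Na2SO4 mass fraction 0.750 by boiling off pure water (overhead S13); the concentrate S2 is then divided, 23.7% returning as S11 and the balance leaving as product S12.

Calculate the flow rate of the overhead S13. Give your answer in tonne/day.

Overall Na2SO4 balance (none leaves overhead): Na2SO4 in fresh feed = Na2SO4 in product, i.e. 2450×0.155 = (1−0.237)·S2·0.750.
S2 = 379.75/(0.750×0.763) = 663.61 tonne/day.
Recycle S11 = 0.237×663.61 = 157.28 tonne/day.
Combined feed S14 = 2450 + 157.28 = 2607.3 tonne/day.
Overhead S13 = S14 − S2 = 2607.3 − 663.61 = 1943.7 tonne/day.

1944 tonne/day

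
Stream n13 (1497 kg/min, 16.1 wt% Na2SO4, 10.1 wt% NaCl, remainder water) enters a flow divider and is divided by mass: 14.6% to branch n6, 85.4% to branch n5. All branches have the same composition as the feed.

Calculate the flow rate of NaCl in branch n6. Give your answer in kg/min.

Branch n6 total = 0.146×1497 = 218.56 kg/min.
NaCl in n6 = 0.101×218.56 = 22.075 kg/min.

22.07 kg/min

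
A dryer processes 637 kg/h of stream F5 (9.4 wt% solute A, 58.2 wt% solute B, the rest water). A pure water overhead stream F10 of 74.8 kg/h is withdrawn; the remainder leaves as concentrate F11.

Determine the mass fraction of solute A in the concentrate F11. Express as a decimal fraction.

solute A is not removed: 637×0.094 = 59.878 kg/h of solute A enters F11.
Concentrate = 637 − 74.8 = 562.2 kg/h.
Mass fraction = 59.878/562.2 = 0.107.

0.107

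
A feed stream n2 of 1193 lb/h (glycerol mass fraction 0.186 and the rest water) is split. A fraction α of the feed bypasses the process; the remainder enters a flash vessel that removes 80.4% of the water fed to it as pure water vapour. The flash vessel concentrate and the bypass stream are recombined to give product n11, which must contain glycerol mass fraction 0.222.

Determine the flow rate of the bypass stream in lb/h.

897.4 lb/h

All 1193×0.186 = 221.9 lb/h of glycerol reaches n11, so n11 = 221.9/0.222 = 999.54 lb/h and vapour = 193.46 lb/h.
The evaporator receives (1−α)·1193 of feed at 0.814 water and removes 0.804 of that water:
0.804×0.814×(1−α)×1193 = 193.46
(1−α) = 193.46/780.77 = 0.2478;  α = 0.7522.
Bypass flow = 0.7522×1193 = 897.4 lb/h.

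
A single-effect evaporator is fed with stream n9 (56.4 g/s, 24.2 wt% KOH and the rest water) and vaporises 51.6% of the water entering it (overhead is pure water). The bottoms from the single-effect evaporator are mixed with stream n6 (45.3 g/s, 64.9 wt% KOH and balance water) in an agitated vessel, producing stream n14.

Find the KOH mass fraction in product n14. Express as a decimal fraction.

0.5405

Vapour removed = 0.516×0.758×56.4 = 22.06 g/s; concentrate = 34.34 g/s.
KOH reaching the mixer = 13.649 (from concentrate) + 45.3×0.649 = 43.048 g/s.
Product flow = 34.34 + 45.3 = 79.64 g/s; KOH fraction = 0.5405.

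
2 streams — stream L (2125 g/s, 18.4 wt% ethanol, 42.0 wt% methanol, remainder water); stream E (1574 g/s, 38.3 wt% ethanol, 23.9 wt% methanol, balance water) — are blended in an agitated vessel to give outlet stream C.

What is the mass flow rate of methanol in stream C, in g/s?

methanol out = methanol in = 2125×0.420 + 1574×0.239 = 1268.7 g/s.

1269 g/s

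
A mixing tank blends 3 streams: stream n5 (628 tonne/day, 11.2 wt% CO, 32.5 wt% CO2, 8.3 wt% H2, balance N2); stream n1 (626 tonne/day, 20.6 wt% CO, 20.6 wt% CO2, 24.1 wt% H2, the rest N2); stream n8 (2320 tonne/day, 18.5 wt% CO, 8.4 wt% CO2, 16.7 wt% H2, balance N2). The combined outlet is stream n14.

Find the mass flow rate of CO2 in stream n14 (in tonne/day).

CO2 out = CO2 in = 628×0.325 + 626×0.206 + 2320×0.084 = 527.94 tonne/day.

527.9 tonne/day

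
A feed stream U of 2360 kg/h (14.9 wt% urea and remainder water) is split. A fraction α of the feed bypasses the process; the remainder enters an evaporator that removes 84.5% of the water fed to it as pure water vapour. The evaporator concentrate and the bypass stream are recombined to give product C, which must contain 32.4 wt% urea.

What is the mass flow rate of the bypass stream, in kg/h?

587.4 kg/h

All 2360×0.149 = 351.64 kg/h of urea reaches C, so C = 351.64/0.324 = 1085.3 kg/h and vapour = 1274.7 kg/h.
The evaporator receives (1−α)·2360 of feed at 0.851 water and removes 0.845 of that water:
0.845×0.851×(1−α)×2360 = 1274.7
(1−α) = 1274.7/1697.1 = 0.7511;  α = 0.2489.
Bypass flow = 0.2489×2360 = 587.37 kg/h.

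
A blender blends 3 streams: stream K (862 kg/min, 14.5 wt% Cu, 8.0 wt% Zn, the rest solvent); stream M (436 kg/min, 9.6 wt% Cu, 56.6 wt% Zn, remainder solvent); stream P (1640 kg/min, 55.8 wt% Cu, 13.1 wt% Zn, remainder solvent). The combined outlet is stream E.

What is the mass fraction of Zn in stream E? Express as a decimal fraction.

Total flow out = 862 + 436 + 1640 = 2938 kg/min.
Zn in = 862×0.080 + 436×0.566 + 1640×0.131 = 530.58 kg/min.
Zn mass fraction in E = 530.58/2938 = 0.1806.

0.1806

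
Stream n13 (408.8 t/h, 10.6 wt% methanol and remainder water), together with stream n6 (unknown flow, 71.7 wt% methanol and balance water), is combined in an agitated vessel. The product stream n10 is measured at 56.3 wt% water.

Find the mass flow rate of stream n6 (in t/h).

483.3 t/h

Let n6 be the unknown flow. Total out = 408.8 + n6.
water balance: 365.47 + 0.283·n6 = 0.563·(408.8 + n6)
(0.283 − 0.563)·n6 = 0.563×408.8 − 365.47 = -135.31
n6 = -135.31 / -0.280 = 483.26 t/h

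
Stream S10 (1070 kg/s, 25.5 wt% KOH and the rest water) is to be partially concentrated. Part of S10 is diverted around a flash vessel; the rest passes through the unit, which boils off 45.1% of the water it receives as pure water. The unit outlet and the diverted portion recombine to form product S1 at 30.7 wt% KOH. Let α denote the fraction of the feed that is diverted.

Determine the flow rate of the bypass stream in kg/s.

530.6 kg/s

All 1070×0.255 = 272.85 kg/s of KOH reaches S1, so S1 = 272.85/0.307 = 888.76 kg/s and vapour = 181.24 kg/s.
The evaporator receives (1−α)·1070 of feed at 0.745 water and removes 0.451 of that water:
0.451×0.745×(1−α)×1070 = 181.24
(1−α) = 181.24/359.51 = 0.5041;  α = 0.4959.
Bypass flow = 0.4959×1070 = 530.59 kg/s.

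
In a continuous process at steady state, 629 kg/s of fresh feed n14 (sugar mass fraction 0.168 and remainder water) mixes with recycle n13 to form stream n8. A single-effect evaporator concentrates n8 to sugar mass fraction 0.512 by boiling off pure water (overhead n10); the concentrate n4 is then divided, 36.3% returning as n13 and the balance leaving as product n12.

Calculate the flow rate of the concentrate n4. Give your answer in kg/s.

Overall sugar balance (none leaves overhead): sugar in fresh feed = sugar in product, i.e. 629×0.168 = (1−0.363)·n4·0.512.
n4 = 105.67/(0.512×0.637) = 324 kg/s.

324 kg/s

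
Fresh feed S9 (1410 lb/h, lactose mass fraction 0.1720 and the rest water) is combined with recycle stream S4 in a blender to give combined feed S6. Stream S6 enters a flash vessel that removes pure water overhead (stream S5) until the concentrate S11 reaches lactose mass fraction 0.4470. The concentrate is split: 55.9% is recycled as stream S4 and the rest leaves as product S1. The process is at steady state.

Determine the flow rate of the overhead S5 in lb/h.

867.4 lb/h

Overall lactose balance (none leaves overhead): lactose in fresh feed = lactose in product, i.e. 1410×0.172 = (1−0.559)·S11·0.447.
S11 = 242.52/(0.447×0.441) = 1230.3 lb/h.
Recycle S4 = 0.559×1230.3 = 687.72 lb/h.
Combined feed S6 = 1410 + 687.72 = 2097.7 lb/h.
Overhead S5 = S6 − S11 = 2097.7 − 1230.3 = 867.45 lb/h.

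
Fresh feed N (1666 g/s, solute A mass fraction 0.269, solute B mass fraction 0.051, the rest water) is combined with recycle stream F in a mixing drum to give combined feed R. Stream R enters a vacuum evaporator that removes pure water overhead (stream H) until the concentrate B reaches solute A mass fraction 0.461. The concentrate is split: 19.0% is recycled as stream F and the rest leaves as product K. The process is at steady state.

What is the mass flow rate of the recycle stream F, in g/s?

Overall solute A balance (none leaves overhead): solute A in fresh feed = solute A in product, i.e. 1666×0.269 = (1−0.190)·B·0.461.
B = 448.15/(0.461×0.810) = 1200.2 g/s.
Recycle F = 0.190×1200.2 = 228.03 g/s.

228 g/s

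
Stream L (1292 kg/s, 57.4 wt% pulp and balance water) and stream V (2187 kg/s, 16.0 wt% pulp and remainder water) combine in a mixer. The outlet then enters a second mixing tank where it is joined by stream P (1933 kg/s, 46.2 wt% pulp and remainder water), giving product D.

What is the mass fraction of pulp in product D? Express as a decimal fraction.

Overall, product flow = 5412 kg/s.
pulp in = 1292×0.574 + 2187×0.160 + 1933×0.462 = 1984.6 kg/s.
pulp fraction in D = 0.367.

0.367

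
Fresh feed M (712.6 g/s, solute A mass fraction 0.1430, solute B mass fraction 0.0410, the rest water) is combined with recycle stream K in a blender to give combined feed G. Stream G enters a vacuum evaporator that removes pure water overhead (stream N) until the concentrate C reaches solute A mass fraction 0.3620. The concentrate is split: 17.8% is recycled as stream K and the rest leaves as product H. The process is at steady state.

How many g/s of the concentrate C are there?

342.5 g/s

Overall solute A balance (none leaves overhead): solute A in fresh feed = solute A in product, i.e. 712.6×0.143 = (1−0.178)·C·0.362.
C = 101.9/(0.362×0.822) = 342.45 g/s.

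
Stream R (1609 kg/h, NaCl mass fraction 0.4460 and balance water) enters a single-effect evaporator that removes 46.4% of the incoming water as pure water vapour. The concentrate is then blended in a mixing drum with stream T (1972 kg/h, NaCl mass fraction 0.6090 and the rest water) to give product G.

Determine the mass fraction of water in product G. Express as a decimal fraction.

0.3943

Vapour removed = 0.464×0.554×1609 = 413.6 kg/h; concentrate = 1195.4 kg/h.
water reaching the mixer = 477.78 (from concentrate) + 1972×0.391 = 1248.8 kg/h.
Product flow = 1195.4 + 1972 = 3167.4 kg/h; water fraction = 0.3943.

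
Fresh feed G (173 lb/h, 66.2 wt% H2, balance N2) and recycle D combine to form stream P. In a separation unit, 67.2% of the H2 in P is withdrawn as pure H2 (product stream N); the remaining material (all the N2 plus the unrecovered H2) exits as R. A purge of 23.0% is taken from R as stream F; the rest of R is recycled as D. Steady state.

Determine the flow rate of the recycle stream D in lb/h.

234.5 lb/h

N2 enters only via G and leaves only via the purge: 173×0.338 = 0.230×(N2 in R), and the separation unit passes all N2, so N2 in P = N2 in R = 254.23 lb/h.
H2 in P: m_A = 173×0.662 + (1−0.230)·(1−0.672)·m_A, so m_A = 114.53/0.7474 = 153.22 lb/h.
R = (1−0.672)×153.22 + 254.23 = 304.49 lb/h.
Recycle D = (1−0.230)×304.49 = 234.46 lb/h.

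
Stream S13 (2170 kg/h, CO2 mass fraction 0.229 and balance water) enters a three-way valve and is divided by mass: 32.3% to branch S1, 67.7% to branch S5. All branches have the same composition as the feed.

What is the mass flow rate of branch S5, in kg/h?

1469 kg/h

Branch S5 flow = 0.677×2170 = 1469.1 kg/h.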